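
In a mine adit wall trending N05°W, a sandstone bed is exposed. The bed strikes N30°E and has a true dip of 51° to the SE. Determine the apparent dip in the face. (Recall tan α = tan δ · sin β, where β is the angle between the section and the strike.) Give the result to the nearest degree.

35°

The strike is N30°E and the section trends N05°W; the acute angle between them is β = 35°.
tan α = tan 51° × sin 35° = 1.2349 × 0.5736 = 0.7083
apparent dip = arctan 0.7083 = 35.31°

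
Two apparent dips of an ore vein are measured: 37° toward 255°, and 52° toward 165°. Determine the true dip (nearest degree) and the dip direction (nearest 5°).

true dip 56°, dip direction 195°

Represent each trace as a vector plunging at its apparent dip toward its trend (east-north-up frame): v₁ = (-0.771, -0.207, -0.602), v₂ = (0.159, -0.595, -0.788).
The plane normal is n = v₁ × v₂ ∝ (-0.195, -0.704, 0.492).
Dip δ = arctan(|n_h|/n_z) = arctan(0.730/0.492) = 56.0°.
The horizontal component of n points toward azimuth atan2(n_x, n_y) = 195°, the dip direction.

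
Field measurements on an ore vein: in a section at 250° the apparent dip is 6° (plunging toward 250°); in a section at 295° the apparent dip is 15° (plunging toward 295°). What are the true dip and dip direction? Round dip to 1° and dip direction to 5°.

Each apparent-dip line lies in the plane. As unit vectors (x east, y north, z up), v₁ plunges 6°→250° and v₂ plunges 15°→295°.
Cross product v₁ × v₂ gives the pole to the plane: n ∝ (-0.131, 0.150, 0.679).
Dip δ = arctan(|n_h|/n_z) = arctan(0.199/0.679) = 16.3°.
Dip direction = azimuth of (n_x, n_y) = atan2(-0.131, 0.150) = 319°.

true dip 16°, dip direction 320°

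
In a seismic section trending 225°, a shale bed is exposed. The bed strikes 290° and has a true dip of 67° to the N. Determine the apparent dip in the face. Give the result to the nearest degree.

The strike is 290° and the section trends 225°; the acute angle between them is β = 65°.
tan α = tan 67° × sin 65° = 2.3559 × 0.9063 = 2.1351
apparent dip = arctan 2.1351 = 64.90°

65°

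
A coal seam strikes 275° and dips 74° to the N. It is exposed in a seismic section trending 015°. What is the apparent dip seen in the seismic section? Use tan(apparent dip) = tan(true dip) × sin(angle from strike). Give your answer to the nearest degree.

74°

The section lies 80° from the strike.
tan(apparent dip) = tan 74° · sin 80° = 3.4344
α = arctan(3.4344) = 73.77°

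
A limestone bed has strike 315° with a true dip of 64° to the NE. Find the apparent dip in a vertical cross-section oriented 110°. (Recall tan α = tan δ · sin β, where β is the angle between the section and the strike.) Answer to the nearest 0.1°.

The section lies 25° from the strike.
tan α = tan 64° × sin 25° = 2.0503 × 0.4226 = 0.8665
α = arctan(0.8665) = 40.91°

40.9°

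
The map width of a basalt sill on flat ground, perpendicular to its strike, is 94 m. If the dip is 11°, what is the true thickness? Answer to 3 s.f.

True thickness t = w · sin(dip) = 94 × sin 11°
t = 94 × 0.1908 = 17.936 m

17.9 m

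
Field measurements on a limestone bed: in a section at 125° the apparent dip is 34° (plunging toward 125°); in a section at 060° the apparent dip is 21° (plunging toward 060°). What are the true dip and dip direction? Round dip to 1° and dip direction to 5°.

true dip 34°, dip direction 115°

Each apparent-dip line lies in the plane. As unit vectors (x east, y north, z up), v₁ plunges 34°→125° and v₂ plunges 21°→060°.
The plane normal is n = v₁ × v₂ ∝ (0.431, -0.209, 0.701).
True dip = arccos(n_z / |n|) = arccos(0.8257) = 34.3°.
The horizontal component of n points toward azimuth atan2(n_x, n_y) = 116°, the dip direction.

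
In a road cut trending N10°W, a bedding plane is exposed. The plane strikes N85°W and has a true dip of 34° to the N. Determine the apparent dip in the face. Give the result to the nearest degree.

33°

Angle between strike (N85°W) and section (N10°W): β = 75°.
tan(apparent dip) = tan 34° · sin 75° = 0.6515
α = arctan(0.6515) = 33.09°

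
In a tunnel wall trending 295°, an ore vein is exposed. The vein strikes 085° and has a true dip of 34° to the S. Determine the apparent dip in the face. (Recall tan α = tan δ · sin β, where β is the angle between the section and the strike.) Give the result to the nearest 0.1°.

The strike is 085° and the section trends 295°; the acute angle between them is β = 30°.
tan(apparent dip) = tan 34° · sin 30° = 0.3373
α = arctan(0.3373) = 18.64°

18.6°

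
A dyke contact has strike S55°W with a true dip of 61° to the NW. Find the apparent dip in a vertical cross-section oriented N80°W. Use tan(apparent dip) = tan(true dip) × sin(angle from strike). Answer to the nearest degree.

52°

The section lies 45° from the strike.
tan(apparent dip) = tan 61° · sin 45° = 1.2757
apparent dip = arctan 1.2757 = 51.91°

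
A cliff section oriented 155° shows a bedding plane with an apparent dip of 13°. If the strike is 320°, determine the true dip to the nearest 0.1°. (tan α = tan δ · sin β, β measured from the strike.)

41.7°

The section is 15° from the strike.
tan δ = tan α / sin β = tan 13° / sin 15° = 0.2309 / 0.2588 = 0.8920
δ = arctan(0.8920) = 41.73°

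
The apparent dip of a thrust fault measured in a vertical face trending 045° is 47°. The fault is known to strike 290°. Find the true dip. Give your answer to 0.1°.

49.8°

β = acute angle between strike 290° and section 045° = 65°.
tan δ = tan α / sin β = tan 47° / sin 65° = 1.0724 / 0.9063 = 1.1832
δ = arctan(1.1832) = 49.80°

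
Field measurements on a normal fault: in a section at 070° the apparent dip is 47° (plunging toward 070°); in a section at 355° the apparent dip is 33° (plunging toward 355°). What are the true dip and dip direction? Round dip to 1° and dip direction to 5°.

true dip 49°, dip direction 050°

The two traces are lines in the plane: v₁ = (sin 70°·cos 47°, cos 70°·cos 47°, −sin 47°), v₂ = (sin 355°·cos 33°, cos 355°·cos 33°, −sin 33°).
Cross product v₁ × v₂ gives the pole to the plane: n ∝ (0.484, 0.403, 0.552).
tan δ = √(n_x²+n_y²)/n_z = 0.629/0.552, so δ = 48.7°.
The horizontal component of n points toward azimuth atan2(n_x, n_y) = 50°, the dip direction.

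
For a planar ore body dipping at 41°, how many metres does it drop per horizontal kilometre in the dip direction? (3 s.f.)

869 m

drop per km = 1000 × tan 41° = 1000 × 0.8693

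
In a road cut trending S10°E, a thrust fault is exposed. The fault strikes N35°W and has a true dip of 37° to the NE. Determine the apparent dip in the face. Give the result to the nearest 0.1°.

17.7°

The strike is N35°W and the section trends S10°E; the acute angle between them is β = 25°.
tan(apparent dip) = tan 37° · sin 25° = 0.3185
α = arctan(0.3185) = 17.66°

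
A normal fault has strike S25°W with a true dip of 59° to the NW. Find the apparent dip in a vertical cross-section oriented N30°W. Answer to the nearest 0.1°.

53.7°

Angle between strike (S25°W) and section (N30°W): β = 55°.
tan α = tan 59° × sin 55° = 1.6643 × 0.8192 = 1.3633
apparent dip = arctan 1.3633 = 53.74°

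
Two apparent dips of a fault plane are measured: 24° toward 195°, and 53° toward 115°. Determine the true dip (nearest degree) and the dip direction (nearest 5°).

true dip 53°, dip direction 125°

Represent each trace as a vector plunging at its apparent dip toward its trend (east-north-up frame): v₁ = (-0.236, -0.882, -0.407), v₂ = (0.545, -0.254, -0.799).
The plane normal is n = v₁ × v₂ ∝ (0.601, -0.411, 0.541).
tan δ = √(n_x²+n_y²)/n_z = 0.728/0.541, so δ = 53.4°.
Dip direction = azimuth of (n_x, n_y) = atan2(0.601, -0.411) = 124°.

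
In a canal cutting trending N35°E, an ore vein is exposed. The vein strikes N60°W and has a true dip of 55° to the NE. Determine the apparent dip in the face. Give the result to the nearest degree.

55°

Angle between strike (N60°W) and section (N35°E): β = 85°.
tan(apparent dip) = tan 55° · sin 85° = 1.4227
α = arctan(1.4227) = 54.90°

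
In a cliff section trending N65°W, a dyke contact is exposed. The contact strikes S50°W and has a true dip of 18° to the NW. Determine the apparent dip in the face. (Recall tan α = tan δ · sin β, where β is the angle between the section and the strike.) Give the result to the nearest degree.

The section lies 65° from the strike.
tan(apparent dip) = tan 18° · sin 65° = 0.2945
α = arctan(0.2945) = 16.41°

16°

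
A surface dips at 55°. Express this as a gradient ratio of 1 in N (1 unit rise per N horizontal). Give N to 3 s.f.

1 in 0.700

1 : N means tan θ = 1/N, so N = 1/tan 55° = 1/1.4281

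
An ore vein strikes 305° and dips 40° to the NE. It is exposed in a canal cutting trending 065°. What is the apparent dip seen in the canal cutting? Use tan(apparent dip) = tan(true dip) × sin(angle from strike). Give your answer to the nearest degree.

The strike is 305° and the section trends 065°; the acute angle between them is β = 60°.
tan α = tan 40° × sin 60° = 0.8391 × 0.8660 = 0.7267
α = arctan(0.7267) = 36.01°

36°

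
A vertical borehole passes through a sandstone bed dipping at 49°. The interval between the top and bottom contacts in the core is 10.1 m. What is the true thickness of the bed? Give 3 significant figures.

6.63 m

True thickness t = h · cos(dip) = 10.1 × cos 49°
t = 10.1 × 0.6561 = 6.626 m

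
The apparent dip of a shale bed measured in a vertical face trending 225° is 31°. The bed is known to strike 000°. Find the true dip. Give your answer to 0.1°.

β = acute angle between strike 000° and section 225° = 45°.
tan(true dip) = tan 31° / sin 45° = 0.8497
true dip = arctan 0.8497 = 40.36°

40.4°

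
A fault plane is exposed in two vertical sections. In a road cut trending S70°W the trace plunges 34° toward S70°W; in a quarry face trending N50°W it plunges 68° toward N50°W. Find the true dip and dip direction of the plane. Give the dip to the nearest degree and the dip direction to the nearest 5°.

true dip 69°, dip direction 325°

Represent each trace as a vector plunging at its apparent dip toward its trend (east-north-up frame): v₁ = (-0.779, -0.284, -0.559), v₂ = (-0.287, 0.241, -0.927).
n = v₁ × v₂ = (-0.398, 0.562, 0.269) (taken with n_z > 0).
Dip δ = arctan(|n_h|/n_z) = arctan(0.688/0.269) = 68.7°.
Dip direction = azimuth of (n_x, n_y) = atan2(-0.398, 0.562) = 325°.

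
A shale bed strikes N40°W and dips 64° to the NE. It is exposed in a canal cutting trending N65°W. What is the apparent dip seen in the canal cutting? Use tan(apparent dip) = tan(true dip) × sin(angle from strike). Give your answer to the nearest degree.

41°

The section lies 25° from the strike.
tan α = tan 64° × sin 25° = 2.0503 × 0.4226 = 0.8665
apparent dip = arctan 0.8665 = 40.91°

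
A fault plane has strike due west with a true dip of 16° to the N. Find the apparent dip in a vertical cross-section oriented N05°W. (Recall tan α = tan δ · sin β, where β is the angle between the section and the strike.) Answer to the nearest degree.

Angle between strike (due west) and section (N05°W): β = 85°.
tan α = tan 16° × sin 85° = 0.2867 × 0.9962 = 0.2857
apparent dip = arctan 0.2857 = 15.94°

16°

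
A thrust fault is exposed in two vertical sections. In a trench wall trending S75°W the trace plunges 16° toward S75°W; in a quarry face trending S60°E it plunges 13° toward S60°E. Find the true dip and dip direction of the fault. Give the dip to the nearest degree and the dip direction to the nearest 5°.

The two traces are lines in the plane: v₁ = (sin 255°·cos 16°, cos 255°·cos 16°, −sin 16°), v₂ = (sin 120°·cos 13°, cos 120°·cos 13°, −sin 13°).
n = v₁ × v₂ = (-0.078, -0.441, 0.662) (taken with n_z > 0).
True dip = arccos(n_z / |n|) = arccos(0.8281) = 34.1°.
Dip direction = atan2(-0.078, -0.441) = 190° (azimuth of n's horizontal projection).

true dip 34°, dip direction 190°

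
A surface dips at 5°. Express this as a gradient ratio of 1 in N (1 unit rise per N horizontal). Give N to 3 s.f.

1 in 11.4

1 : N means tan θ = 1/N, so N = 1/tan 5° = 1/0.0875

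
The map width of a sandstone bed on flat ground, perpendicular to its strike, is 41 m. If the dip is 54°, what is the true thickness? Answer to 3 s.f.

33.2 m

True thickness t = w · sin(dip) = 41 × sin 54°
t = 41 × 0.8090 = 33.170 m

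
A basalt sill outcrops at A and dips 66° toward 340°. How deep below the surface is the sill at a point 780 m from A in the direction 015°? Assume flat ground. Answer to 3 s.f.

The hole lies 35° from the dip direction, so the down-dip offset is 780 × cos 35° = 638.94 m.
Depth = down-dip offset × tan(dip) = 638.94 × tan 66° = 638.94 × 2.2460
Depth = 1435.08 m

1440 m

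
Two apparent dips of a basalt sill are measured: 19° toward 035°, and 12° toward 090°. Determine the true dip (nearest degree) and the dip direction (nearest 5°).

Represent each trace as a vector plunging at its apparent dip toward its trend (east-north-up frame): v₁ = (0.542, 0.775, -0.326), v₂ = (0.978, 0.000, -0.208).
The plane normal is n = v₁ × v₂ ∝ (0.161, 0.206, 0.758).
tan δ = √(n_x²+n_y²)/n_z = 0.261/0.758, so δ = 19.0°.
The horizontal component of n points toward azimuth atan2(n_x, n_y) = 38°, the dip direction.

true dip 19°, dip direction 040°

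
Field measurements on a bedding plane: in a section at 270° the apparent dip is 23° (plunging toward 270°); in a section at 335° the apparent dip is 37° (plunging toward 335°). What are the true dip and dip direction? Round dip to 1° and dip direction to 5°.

true dip 37°, dip direction 325°

Each apparent-dip line lies in the plane. As unit vectors (x east, y north, z up), v₁ plunges 23°→270° and v₂ plunges 37°→335°.
The plane normal is n = v₁ × v₂ ∝ (-0.283, 0.422, 0.666).
True dip = arccos(n_z / |n|) = arccos(0.7952) = 37.3°.
The horizontal component of n points toward azimuth atan2(n_x, n_y) = 326°, the dip direction.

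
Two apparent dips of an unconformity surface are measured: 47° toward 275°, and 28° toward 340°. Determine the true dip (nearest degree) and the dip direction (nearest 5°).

Represent each trace as a vector plunging at its apparent dip toward its trend (east-north-up frame): v₁ = (-0.679, 0.059, -0.731), v₂ = (-0.302, 0.830, -0.469).
Cross product v₁ × v₂ gives the pole to the plane: n ∝ (-0.579, 0.098, 0.546).
Dip δ = arctan(|n_h|/n_z) = arctan(0.587/0.546) = 47.1°.
The horizontal component of n points toward azimuth atan2(n_x, n_y) = 280°, the dip direction.

true dip 47°, dip direction 280°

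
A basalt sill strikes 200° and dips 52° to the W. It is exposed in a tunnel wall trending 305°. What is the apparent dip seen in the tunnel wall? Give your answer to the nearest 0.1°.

Angle between strike (200°) and section (305°): β = 75°.
tan α = tan 52° × sin 75° = 1.2799 × 0.9659 = 1.2363
apparent dip = arctan 1.2363 = 51.03°

51.0°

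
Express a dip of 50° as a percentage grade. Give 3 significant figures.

grade % = 100 × tan 50° = 100 × 1.1918

119%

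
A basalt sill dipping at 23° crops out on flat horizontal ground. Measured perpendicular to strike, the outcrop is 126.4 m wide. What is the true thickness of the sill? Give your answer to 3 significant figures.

True thickness t = w · sin(dip) = 126.4 × sin 23°
t = 126.4 × 0.3907 = 49.388 m

49.4 m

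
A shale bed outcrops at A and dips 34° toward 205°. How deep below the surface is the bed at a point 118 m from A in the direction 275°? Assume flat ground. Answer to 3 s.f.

The hole lies 70° from the dip direction, so the down-dip offset is 118 × cos 70° = 40.36 m.
Depth = down-dip offset × tan(dip) = 40.36 × tan 34° = 40.36 × 0.6745
Depth = 27.22 m

27.2 m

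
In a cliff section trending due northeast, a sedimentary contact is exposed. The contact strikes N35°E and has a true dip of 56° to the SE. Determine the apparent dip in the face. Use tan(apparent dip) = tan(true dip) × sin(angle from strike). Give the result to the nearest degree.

The section lies 10° from the strike.
tan(apparent dip) = tan 56° · sin 10° = 0.2574
α = arctan(0.2574) = 14.44°

14°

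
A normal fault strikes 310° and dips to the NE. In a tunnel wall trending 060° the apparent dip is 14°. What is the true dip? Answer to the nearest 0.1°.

β = acute angle between strike 310° and section 060° = 70°.
tan δ = tan α / sin β = tan 14° / sin 70° = 0.2493 / 0.9397 = 0.2653
δ = arctan(0.2653) = 14.86°

14.9°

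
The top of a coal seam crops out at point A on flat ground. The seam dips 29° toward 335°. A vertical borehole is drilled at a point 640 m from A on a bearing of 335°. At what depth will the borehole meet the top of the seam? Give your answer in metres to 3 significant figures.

The hole is directly down-dip from the outcrop, so the down-dip offset is 640 m.
Depth = down-dip offset × tan(dip) = 640.00 × tan 29° = 640.00 × 0.5543
Depth = 354.76 m

355 m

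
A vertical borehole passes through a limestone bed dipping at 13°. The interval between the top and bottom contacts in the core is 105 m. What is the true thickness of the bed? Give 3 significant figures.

102 m

True thickness t = h · cos(dip) = 105 × cos 13°
t = 105 × 0.9744 = 102.309 m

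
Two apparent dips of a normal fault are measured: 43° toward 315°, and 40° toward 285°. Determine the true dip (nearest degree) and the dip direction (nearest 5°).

true dip 43°, dip direction 310°

Each apparent-dip line lies in the plane. As unit vectors (x east, y north, z up), v₁ plunges 43°→315° and v₂ plunges 40°→285°.
n = v₁ × v₂ = (-0.197, 0.172, 0.280) (taken with n_z > 0).
tan δ = √(n_x²+n_y²)/n_z = 0.262/0.280, so δ = 43.1°.
Dip direction = azimuth of (n_x, n_y) = atan2(-0.197, 0.172) = 311°.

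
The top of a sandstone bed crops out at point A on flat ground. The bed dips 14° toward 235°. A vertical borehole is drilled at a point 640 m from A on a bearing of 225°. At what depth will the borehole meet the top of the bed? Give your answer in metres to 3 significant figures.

157 m

The hole lies 10° from the dip direction, so the down-dip offset is 640 × cos 10° = 630.28 m.
Depth = down-dip offset × tan(dip) = 630.28 × tan 14° = 630.28 × 0.2493
Depth = 157.15 m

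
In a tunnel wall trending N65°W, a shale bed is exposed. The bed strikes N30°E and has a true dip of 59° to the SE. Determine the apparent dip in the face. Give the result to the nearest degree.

The strike is N30°E and the section trends N65°W; the acute angle between them is β = 85°.
tan(apparent dip) = tan 59° · sin 85° = 1.6579
apparent dip = arctan 1.6579 = 58.90°

59°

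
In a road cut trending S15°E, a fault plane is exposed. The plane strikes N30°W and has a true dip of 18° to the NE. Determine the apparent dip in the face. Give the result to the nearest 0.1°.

4.8°

The section lies 15° from the strike.
tan(apparent dip) = tan 18° · sin 15° = 0.0841
apparent dip = arctan 0.0841 = 4.81°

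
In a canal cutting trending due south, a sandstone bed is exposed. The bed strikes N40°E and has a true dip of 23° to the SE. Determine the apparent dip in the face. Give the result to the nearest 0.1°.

15.3°

The section lies 40° from the strike.
tan α = tan 23° × sin 40° = 0.4245 × 0.6428 = 0.2728
apparent dip = arctan 0.2728 = 15.26°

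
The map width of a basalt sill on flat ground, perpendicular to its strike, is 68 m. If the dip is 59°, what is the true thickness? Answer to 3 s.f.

58.3 m

True thickness t = w · sin(dip) = 68 × sin 59°
t = 68 × 0.8572 = 58.287 m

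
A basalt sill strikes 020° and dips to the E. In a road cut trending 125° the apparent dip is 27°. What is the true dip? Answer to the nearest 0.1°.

The section is 75° from the strike.
tan δ = tan α / sin β = tan 27° / sin 75° = 0.5095 / 0.9659 = 0.5275
δ = arctan(0.5275) = 27.81°

27.8°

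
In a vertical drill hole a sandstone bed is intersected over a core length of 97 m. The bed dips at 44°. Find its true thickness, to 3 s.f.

True thickness t = h · cos(dip) = 97 × cos 44°
t = 97 × 0.7193 = 69.776 m

69.8 m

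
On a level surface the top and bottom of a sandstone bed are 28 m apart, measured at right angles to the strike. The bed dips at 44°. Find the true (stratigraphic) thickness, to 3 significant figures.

19.5 m

True thickness t = w · sin(dip) = 28 × sin 44°
t = 28 × 0.6947 = 19.450 m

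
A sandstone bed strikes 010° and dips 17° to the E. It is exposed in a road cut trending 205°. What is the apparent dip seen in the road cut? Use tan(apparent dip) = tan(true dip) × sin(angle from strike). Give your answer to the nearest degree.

5°

Angle between strike (010°) and section (205°): β = 15°.
tan(apparent dip) = tan 17° · sin 15° = 0.0791
apparent dip = arctan 0.0791 = 4.52°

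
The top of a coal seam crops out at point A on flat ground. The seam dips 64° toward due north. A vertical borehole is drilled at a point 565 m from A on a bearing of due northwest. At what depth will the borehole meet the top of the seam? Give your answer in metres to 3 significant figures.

819 m

The hole lies 45° from the dip direction, so the down-dip offset is 565 × cos 45° = 399.52 m.
Depth = down-dip offset × tan(dip) = 399.52 × tan 64° = 399.52 × 2.0503
Depth = 819.13 m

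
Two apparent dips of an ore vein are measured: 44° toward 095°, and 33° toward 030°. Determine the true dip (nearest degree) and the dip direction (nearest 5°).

The two traces are lines in the plane: v₁ = (sin 95°·cos 44°, cos 95°·cos 44°, −sin 44°), v₂ = (sin 30°·cos 33°, cos 30°·cos 33°, −sin 33°).
The plane normal is n = v₁ × v₂ ∝ (0.539, 0.099, 0.547).
tan δ = √(n_x²+n_y²)/n_z = 0.548/0.547, so δ = 45.0°.
Dip direction = atan2(0.539, 0.099) = 80° (azimuth of n's horizontal projection).

true dip 45°, dip direction 080°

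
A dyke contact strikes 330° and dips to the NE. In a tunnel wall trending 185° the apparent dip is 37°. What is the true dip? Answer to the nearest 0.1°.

52.7°

The section is 35° from the strike.
tan(true dip) = tan 37° / sin 35° = 1.3138
δ = arctan(1.3138) = 52.72°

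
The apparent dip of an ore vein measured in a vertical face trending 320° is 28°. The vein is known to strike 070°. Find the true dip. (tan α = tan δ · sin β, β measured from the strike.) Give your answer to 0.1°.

The section is 70° from the strike.
tan δ = tan α / sin β = tan 28° / sin 70° = 0.5317 / 0.9397 = 0.5658
δ = arctan(0.5658) = 29.50°

29.5°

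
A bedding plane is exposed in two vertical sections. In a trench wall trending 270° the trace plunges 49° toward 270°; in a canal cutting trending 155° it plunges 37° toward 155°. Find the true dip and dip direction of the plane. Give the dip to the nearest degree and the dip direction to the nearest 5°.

true dip 61°, dip direction 220°

Each apparent-dip line lies in the plane. As unit vectors (x east, y north, z up), v₁ plunges 49°→270° and v₂ plunges 37°→155°.
Cross product v₁ × v₂ gives the pole to the plane: n ∝ (-0.546, -0.650, 0.475).
True dip = arccos(n_z / |n|) = arccos(0.4883) = 60.8°.
Dip direction = atan2(-0.546, -0.650) = 220° (azimuth of n's horizontal projection).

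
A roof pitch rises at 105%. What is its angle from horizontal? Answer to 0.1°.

46.4°

tan θ = 105/100 = 1.0500
θ = arctan(1.0500) = 46.40°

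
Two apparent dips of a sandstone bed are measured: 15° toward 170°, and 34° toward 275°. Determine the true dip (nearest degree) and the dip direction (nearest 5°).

true dip 39°, dip direction 240°

Each apparent-dip line lies in the plane. As unit vectors (x east, y north, z up), v₁ plunges 15°→170° and v₂ plunges 34°→275°.
The plane normal is n = v₁ × v₂ ∝ (-0.551, -0.308, 0.774).
True dip = arccos(n_z / |n|) = arccos(0.7750) = 39.2°.
Dip direction = atan2(-0.551, -0.308) = 241° (azimuth of n's horizontal projection).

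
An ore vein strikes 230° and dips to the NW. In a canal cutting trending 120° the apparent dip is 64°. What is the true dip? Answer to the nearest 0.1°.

65.4°

The section is 70° from the strike.
tan(true dip) = tan 64° / sin 70° = 2.1819
true dip = arctan 2.1819 = 65.38°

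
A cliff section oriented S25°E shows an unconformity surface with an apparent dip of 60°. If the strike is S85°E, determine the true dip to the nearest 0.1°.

The section is 60° from the strike.
tan δ = tan α / sin β = tan 60° / sin 60° = 1.7321 / 0.8660 = 2.0000
true dip = arctan 2.0000 = 63.43°

63.4°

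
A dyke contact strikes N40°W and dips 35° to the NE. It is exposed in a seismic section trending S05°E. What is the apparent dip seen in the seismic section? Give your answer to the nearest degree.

22°

The section lies 35° from the strike.
tan α = tan 35° × sin 35° = 0.7002 × 0.5736 = 0.4016
α = arctan(0.4016) = 21.88°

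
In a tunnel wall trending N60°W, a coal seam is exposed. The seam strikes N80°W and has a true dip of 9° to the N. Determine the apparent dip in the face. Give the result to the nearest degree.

3°

The strike is N80°W and the section trends N60°W; the acute angle between them is β = 20°.
tan(apparent dip) = tan 9° · sin 20° = 0.0542
apparent dip = arctan 0.0542 = 3.10°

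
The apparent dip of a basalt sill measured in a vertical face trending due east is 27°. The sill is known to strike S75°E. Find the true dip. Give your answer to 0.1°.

The section is 15° from the strike.
tan(true dip) = tan 27° / sin 15° = 1.9687
true dip = arctan 1.9687 = 63.07°

63.1°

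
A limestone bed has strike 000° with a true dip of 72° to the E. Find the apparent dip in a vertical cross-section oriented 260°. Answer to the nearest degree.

The section lies 80° from the strike.
tan α = tan 72° × sin 80° = 3.0777 × 0.9848 = 3.0309
α = arctan(3.0309) = 71.74°

72°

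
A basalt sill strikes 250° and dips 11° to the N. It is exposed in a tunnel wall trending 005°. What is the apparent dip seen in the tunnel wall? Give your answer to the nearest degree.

Angle between strike (250°) and section (005°): β = 65°.
tan α = tan 11° × sin 65° = 0.1944 × 0.9063 = 0.1762
α = arctan(0.1762) = 9.99°

10°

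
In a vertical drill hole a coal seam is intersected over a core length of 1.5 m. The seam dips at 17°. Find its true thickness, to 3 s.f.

True thickness t = h · cos(dip) = 1.5 × cos 17°
t = 1.5 × 0.9563 = 1.434 m

1.43 m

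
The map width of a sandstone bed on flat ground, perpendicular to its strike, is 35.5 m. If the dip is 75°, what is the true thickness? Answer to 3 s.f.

34.3 m

True thickness t = w · sin(dip) = 35.5 × sin 75°
t = 35.5 × 0.9659 = 34.290 m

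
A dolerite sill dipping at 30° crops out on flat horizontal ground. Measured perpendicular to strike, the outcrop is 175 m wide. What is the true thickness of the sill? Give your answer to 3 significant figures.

True thickness t = w · sin(dip) = 175 × sin 30°
t = 175 × 0.5000 = 87.500 m

87.5 m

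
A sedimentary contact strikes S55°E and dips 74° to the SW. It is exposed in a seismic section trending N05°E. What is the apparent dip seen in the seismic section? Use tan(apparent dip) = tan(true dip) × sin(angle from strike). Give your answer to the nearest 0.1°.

71.7°

The strike is S55°E and the section trends N05°E; the acute angle between them is β = 60°.
tan(apparent dip) = tan 74° · sin 60° = 3.0202
apparent dip = arctan 3.0202 = 71.68°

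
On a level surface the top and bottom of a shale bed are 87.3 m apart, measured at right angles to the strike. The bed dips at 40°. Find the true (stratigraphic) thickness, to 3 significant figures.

56.1 m

True thickness t = w · sin(dip) = 87.3 × sin 40°
t = 87.3 × 0.6428 = 56.115 m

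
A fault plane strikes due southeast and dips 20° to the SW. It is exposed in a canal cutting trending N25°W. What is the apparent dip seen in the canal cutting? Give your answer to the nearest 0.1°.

7.1°

The section lies 20° from the strike.
tan α = tan 20° × sin 20° = 0.3640 × 0.3420 = 0.1245
α = arctan(0.1245) = 7.10°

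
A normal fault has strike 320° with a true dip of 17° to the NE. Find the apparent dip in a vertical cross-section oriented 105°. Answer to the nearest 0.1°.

9.9°

The section lies 35° from the strike.
tan(apparent dip) = tan 17° · sin 35° = 0.1754
α = arctan(0.1754) = 9.95°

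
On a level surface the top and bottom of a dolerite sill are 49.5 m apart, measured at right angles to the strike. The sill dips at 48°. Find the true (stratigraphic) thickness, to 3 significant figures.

True thickness t = w · sin(dip) = 49.5 × sin 48°
t = 49.5 × 0.7431 = 36.786 m

36.8 m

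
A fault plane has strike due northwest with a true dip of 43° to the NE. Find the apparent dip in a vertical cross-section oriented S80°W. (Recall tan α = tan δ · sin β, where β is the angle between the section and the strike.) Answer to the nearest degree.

37°

Angle between strike (due northwest) and section (S80°W): β = 55°.
tan(apparent dip) = tan 43° · sin 55° = 0.7639
apparent dip = arctan 0.7639 = 37.38°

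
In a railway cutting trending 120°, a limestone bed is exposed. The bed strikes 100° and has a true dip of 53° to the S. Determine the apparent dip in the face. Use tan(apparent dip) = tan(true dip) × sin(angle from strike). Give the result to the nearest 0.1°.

The strike is 100° and the section trends 120°; the acute angle between them is β = 20°.
tan(apparent dip) = tan 53° · sin 20° = 0.4539
apparent dip = arctan 0.4539 = 24.41°

24.4°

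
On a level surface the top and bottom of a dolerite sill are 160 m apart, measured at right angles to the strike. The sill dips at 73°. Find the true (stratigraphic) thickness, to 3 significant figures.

True thickness t = w · sin(dip) = 160 × sin 73°
t = 160 × 0.9563 = 153.009 m

153 m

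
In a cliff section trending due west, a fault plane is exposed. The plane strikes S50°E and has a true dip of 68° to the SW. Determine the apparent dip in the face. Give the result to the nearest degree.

58°

The strike is S50°E and the section trends due west; the acute angle between them is β = 40°.
tan α = tan 68° × sin 40° = 2.4751 × 0.6428 = 1.5910
α = arctan(1.5910) = 57.85°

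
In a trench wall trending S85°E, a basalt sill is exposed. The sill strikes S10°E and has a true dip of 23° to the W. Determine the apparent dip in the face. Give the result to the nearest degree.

The section lies 75° from the strike.
tan α = tan 23° × sin 75° = 0.4245 × 0.9659 = 0.4100
α = arctan(0.4100) = 22.29°

22°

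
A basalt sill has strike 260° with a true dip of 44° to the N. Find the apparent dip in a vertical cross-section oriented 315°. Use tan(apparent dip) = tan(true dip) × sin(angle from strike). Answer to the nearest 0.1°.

Angle between strike (260°) and section (315°): β = 55°.
tan(apparent dip) = tan 44° · sin 55° = 0.7910
α = arctan(0.7910) = 38.35°

38.3°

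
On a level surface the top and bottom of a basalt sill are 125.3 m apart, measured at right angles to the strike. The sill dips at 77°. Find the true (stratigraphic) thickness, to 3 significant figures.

122 m

True thickness t = w · sin(dip) = 125.3 × sin 77°
t = 125.3 × 0.9744 = 122.089 m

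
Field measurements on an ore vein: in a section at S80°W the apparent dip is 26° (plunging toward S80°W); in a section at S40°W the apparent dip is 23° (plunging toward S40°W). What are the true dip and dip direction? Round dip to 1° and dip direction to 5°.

The two traces are lines in the plane: v₁ = (sin 260°·cos 26°, cos 260°·cos 26°, −sin 26°), v₂ = (sin 220°·cos 23°, cos 220°·cos 23°, −sin 23°).
n = v₁ × v₂ = (-0.248, -0.086, 0.532) (taken with n_z > 0).
Dip δ = arctan(|n_h|/n_z) = arctan(0.263/0.532) = 26.3°.
Dip direction = atan2(-0.248, -0.086) = 251° (azimuth of n's horizontal projection).

true dip 26°, dip direction 250°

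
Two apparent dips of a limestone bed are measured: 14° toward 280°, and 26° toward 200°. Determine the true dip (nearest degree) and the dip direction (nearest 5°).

Represent each trace as a vector plunging at its apparent dip toward its trend (east-north-up frame): v₁ = (-0.956, 0.168, -0.242), v₂ = (-0.307, -0.845, -0.438).
The plane normal is n = v₁ × v₂ ∝ (-0.278, -0.345, 0.859).
True dip = arccos(n_z / |n|) = arccos(0.8888) = 27.3°.
Dip direction = azimuth of (n_x, n_y) = atan2(-0.278, -0.345) = 219°.

true dip 27°, dip direction 220°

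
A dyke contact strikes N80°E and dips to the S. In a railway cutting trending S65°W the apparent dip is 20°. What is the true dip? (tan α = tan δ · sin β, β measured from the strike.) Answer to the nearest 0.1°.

54.6°

β = acute angle between strike N80°E and section S65°W = 15°.
tan δ = tan α / sin β = tan 20° / sin 15° = 0.3640 / 0.2588 = 1.4063
true dip = arctan 1.4063 = 54.58°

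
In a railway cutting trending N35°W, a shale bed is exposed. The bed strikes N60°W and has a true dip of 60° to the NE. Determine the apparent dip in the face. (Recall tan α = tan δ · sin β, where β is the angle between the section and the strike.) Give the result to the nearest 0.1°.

The strike is N60°W and the section trends N35°W; the acute angle between them is β = 25°.
tan(apparent dip) = tan 60° · sin 25° = 0.7320
α = arctan(0.7320) = 36.20°

36.2°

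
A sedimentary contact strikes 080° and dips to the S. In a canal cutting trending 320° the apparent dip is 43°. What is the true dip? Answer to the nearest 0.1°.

The section is 60° from the strike.
tan(true dip) = tan 43° / sin 60° = 1.0768
true dip = arctan 1.0768 = 47.12°

47.1°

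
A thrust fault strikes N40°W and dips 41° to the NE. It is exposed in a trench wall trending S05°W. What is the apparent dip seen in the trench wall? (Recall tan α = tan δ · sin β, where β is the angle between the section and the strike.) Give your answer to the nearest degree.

Angle between strike (N40°W) and section (S05°W): β = 45°.
tan(apparent dip) = tan 41° · sin 45° = 0.6147
α = arctan(0.6147) = 31.58°

32°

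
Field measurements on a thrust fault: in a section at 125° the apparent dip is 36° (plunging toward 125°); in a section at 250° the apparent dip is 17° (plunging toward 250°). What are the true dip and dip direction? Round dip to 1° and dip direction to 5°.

Represent each trace as a vector plunging at its apparent dip toward its trend (east-north-up frame): v₁ = (0.663, -0.464, -0.588), v₂ = (-0.899, -0.327, -0.292).
n = v₁ × v₂ = (0.057, -0.722, 0.634) (taken with n_z > 0).
True dip = arccos(n_z / |n|) = arccos(0.6586) = 48.8°.
Dip direction = azimuth of (n_x, n_y) = atan2(0.057, -0.722) = 176°.

true dip 49°, dip direction 175°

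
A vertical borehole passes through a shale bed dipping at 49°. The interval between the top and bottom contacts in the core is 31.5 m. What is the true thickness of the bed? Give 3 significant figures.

20.7 m

True thickness t = h · cos(dip) = 31.5 × cos 49°
t = 31.5 × 0.6561 = 20.666 m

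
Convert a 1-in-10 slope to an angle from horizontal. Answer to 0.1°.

5.7°

tan θ = 1/10 = 0.1000
θ = arctan(0.1000) = 5.71°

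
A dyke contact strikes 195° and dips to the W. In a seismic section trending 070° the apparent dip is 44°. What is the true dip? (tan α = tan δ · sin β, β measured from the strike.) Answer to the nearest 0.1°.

β = acute angle between strike 195° and section 070° = 55°.
tan δ = tan α / sin β = tan 44° / sin 55° = 0.9657 / 0.8192 = 1.1789
true dip = arctan 1.1789 = 49.69°

49.7°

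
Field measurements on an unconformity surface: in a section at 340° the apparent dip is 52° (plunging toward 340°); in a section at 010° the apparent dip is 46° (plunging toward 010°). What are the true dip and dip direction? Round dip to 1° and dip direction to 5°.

true dip 52°, dip direction 335°

Each apparent-dip line lies in the plane. As unit vectors (x east, y north, z up), v₁ plunges 52°→340° and v₂ plunges 46°→010°.
The plane normal is n = v₁ × v₂ ∝ (-0.123, 0.247, 0.214).
True dip = arccos(n_z / |n|) = arccos(0.6132) = 52.2°.
Dip direction = azimuth of (n_x, n_y) = atan2(-0.123, 0.247) = 333°.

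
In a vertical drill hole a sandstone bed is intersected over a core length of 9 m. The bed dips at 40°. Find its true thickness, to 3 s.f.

True thickness t = h · cos(dip) = 9 × cos 40°
t = 9 × 0.7660 = 6.894 m

6.89 m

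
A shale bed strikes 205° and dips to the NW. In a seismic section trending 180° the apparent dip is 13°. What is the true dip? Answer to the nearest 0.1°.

28.6°

The section is 25° from the strike.
tan δ = tan α / sin β = tan 13° / sin 25° = 0.2309 / 0.4226 = 0.5463
δ = arctan(0.5463) = 28.65°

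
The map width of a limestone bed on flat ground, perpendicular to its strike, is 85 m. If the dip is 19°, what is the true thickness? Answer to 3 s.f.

27.7 m

True thickness t = w · sin(dip) = 85 × sin 19°
t = 85 × 0.3256 = 27.673 m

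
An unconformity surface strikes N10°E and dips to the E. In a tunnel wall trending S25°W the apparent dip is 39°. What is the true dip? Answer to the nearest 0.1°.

The section is 15° from the strike.
tan δ = tan α / sin β = tan 39° / sin 15° = 0.8098 / 0.2588 = 3.1288
true dip = arctan 3.1288 = 72.28°

72.3°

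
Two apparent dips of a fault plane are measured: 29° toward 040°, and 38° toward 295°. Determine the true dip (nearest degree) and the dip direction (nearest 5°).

Each apparent-dip line lies in the plane. As unit vectors (x east, y north, z up), v₁ plunges 29°→040° and v₂ plunges 38°→295°.
Cross product v₁ × v₂ gives the pole to the plane: n ∝ (-0.251, 0.692, 0.666).
Dip δ = arctan(|n_h|/n_z) = arctan(0.736/0.666) = 47.9°.
Dip direction = atan2(-0.251, 0.692) = 340° (azimuth of n's horizontal projection).

true dip 48°, dip direction 340°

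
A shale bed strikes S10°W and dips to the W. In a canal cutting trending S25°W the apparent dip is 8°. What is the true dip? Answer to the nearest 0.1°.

28.5°

β = acute angle between strike S10°W and section S25°W = 15°.
tan(true dip) = tan 8° / sin 15° = 0.5430
true dip = arctan 0.5430 = 28.50°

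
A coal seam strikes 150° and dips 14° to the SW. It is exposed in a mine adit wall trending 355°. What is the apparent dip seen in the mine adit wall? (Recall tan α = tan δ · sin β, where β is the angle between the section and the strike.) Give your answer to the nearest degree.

The strike is 150° and the section trends 355°; the acute angle between them is β = 25°.
tan α = tan 14° × sin 25° = 0.2493 × 0.4226 = 0.1054
α = arctan(0.1054) = 6.02°

6°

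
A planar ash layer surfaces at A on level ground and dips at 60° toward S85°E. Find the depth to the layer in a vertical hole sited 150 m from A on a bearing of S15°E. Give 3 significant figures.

The hole lies 70° from the dip direction, so the down-dip offset is 150 × cos 70° = 51.30 m.
Depth = down-dip offset × tan(dip) = 51.30 × tan 60° = 51.30 × 1.7321
Depth = 88.86 m

88.9 m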